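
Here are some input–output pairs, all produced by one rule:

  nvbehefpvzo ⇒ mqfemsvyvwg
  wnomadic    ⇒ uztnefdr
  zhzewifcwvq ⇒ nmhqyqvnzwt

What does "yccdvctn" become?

The pattern: shift every letter 9 places backward in the alphabet (wrapping around), then move the last 3 characters to the front (rotate right by 3).
On "yccdvctn" that produces "tkepttum".

tkepttum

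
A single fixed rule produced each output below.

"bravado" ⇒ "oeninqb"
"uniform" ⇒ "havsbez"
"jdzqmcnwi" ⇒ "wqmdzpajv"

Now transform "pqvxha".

cdikun

In each case the input is transformed by: shift every letter 13 places forward in the alphabet (wrapping around) — i.e. ROT13.
Applying that to "pqvxha" gives "cdikun".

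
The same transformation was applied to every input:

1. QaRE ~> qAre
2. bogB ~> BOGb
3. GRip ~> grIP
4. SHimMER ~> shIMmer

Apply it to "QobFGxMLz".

qOBfgXmlZ

The pattern: flip the case of every letter.
Applying that to "QobFGxMLz" gives "qOBfgXmlZ".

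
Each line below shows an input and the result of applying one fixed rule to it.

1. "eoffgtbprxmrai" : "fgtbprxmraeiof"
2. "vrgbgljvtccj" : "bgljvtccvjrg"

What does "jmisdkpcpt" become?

The transformation: swap the first and last characters, then move the first 3 characters to the end (rotate left by 3).
Starting from "jmisdkpcpt": after the first operation, "tmisdkpcpj"; after the second, "sdkpcpjtmi".

sdkpcpjtmi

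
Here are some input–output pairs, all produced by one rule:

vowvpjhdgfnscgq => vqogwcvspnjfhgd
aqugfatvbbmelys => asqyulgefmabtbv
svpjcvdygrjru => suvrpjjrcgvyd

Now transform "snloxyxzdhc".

scnhldozxxy

Looking at the pairs, the operation is to take characters alternately from the front and the back (1st, last, 2nd, 2nd-last, ...).
Doing the same to "snloxyxzdhc": "scnhldozxxy".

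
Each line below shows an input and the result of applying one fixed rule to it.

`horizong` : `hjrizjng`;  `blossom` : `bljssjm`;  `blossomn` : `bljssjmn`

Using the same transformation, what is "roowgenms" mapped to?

In each case the input is transformed by: replace every "o" with "j".
Applying that to "roowgenms" gives "rjjwgenms".

rjjwgenms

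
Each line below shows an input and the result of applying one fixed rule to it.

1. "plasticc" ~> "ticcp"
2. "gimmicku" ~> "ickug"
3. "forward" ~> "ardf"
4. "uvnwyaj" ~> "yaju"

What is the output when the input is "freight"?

Each output is the input with this applied: move the first character to the end, then delete the first 3 characters.
Applying both steps to "freight": "reightf", then "ghtf".

ghtf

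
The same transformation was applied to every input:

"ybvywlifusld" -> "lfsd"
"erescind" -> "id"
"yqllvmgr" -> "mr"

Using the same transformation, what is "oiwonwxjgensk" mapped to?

wjes

Rule — keep every other character starting from the second (positions 2nd, 4th, 6th, ...), then delete the first 2 characters.
"oiwonwxjgensk" → "wjes".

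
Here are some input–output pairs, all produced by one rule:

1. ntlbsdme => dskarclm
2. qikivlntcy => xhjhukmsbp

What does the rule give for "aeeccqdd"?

cddbbpcz

The transformation: swap the first and last characters, then shift every letter 1 place backward in the alphabet (wrapping around).
"aeeccqdd" → "deeccqda" → "cddbbpcz".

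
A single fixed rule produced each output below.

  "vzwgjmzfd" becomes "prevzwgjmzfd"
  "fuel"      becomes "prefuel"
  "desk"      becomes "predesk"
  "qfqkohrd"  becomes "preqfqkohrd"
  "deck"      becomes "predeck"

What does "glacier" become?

In each case the input is transformed by: prepend "pre".
Doing the same to "glacier": "preglacier".

preglacier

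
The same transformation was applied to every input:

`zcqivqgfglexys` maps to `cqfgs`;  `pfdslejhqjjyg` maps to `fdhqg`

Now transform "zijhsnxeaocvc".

Looking at the pairs, the operation is to swap each adjacent pair of characters (1↔2, 3↔4, ...), then keep one character in every 3, starting at position 1 (positions 1st, 4th, 7th, ...).
Working it through for "zijhsnxeaocvc": intermediate "izhjnsexoavcc", final "ijeac".

ijeac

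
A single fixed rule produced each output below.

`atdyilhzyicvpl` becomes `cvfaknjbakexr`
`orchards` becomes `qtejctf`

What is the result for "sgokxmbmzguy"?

The transformation: delete the last character, then shift every letter 2 places forward in the alphabet (wrapping around).
Starting from "sgokxmbmzguy": after the first operation, "sgokxmbmzgu"; after the second, "uiqmzodobiw".

uiqmzodobiw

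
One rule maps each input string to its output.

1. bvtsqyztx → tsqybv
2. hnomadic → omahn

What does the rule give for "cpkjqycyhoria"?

Each output is the input with this applied: delete the last 3 characters, then move the first 2 characters to the end (rotate left by 2).
"cpkjqycyhoria" → "kjqycyhocp".

kjqycyhocp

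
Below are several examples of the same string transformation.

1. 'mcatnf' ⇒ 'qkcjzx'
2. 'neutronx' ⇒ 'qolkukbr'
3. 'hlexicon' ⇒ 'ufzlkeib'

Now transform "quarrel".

In each case the input is transformed by: move the first 3 characters to the end (rotate left by 3), then shift every letter 3 places backward in the alphabet (wrapping around).
For "quarrel", step one produces "rrelqua"; step two turns that into "oobinrx".
(Check on "neutronx": → "tronxneu" → "qolkukbr" ✓)

oobinrx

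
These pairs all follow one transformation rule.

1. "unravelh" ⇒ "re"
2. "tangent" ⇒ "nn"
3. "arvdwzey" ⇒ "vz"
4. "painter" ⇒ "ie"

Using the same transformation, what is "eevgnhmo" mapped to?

Rule — keep one character in every 3, starting at position 3 (positions 3rd, 6th, 9th, ...).
On "eevgnhmo" that produces "vh".

vh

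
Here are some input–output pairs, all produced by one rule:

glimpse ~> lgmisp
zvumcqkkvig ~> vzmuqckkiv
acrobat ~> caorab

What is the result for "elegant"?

legena

In each case the input is transformed by: delete the last character, then swap each adjacent pair of characters (1↔2, 3↔4, ...).
Working it through for "elegant": intermediate "elegan", final "legena".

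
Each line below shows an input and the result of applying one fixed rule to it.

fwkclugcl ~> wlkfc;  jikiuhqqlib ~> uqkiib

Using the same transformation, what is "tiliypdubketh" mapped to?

Rule — sort the characters into reverse alphabetical order, then keep every other character starting from the first (positions 1st, 3rd, 5th, ...).
On "tiliypdubketh": the first step gives "yuttplkiihedb", and the second then gives "ytpkieb".

ytpkieb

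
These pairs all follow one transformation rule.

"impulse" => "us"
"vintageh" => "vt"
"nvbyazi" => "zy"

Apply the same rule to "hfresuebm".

us

The rule is to sort the characters into reverse alphabetical order, then keep only the first 2 characters.
Starting from "hfresuebm": after the first operation, "usrmhfeeb"; after the second, "us".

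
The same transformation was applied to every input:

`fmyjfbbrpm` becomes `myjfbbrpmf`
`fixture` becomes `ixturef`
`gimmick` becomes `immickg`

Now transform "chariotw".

The transformation: move the first character to the end.
Applying that to "chariotw" gives "hariotwc".

hariotwc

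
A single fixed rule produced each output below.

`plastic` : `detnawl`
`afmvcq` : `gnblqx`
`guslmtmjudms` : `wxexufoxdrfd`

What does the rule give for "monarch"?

Each output is the input with this applied: shift every letter 11 places forward in the alphabet (wrapping around), then move the first 3 characters to the end (rotate left by 3).
Doing the same to "monarch": "lcnsxzy".

lcnsxzy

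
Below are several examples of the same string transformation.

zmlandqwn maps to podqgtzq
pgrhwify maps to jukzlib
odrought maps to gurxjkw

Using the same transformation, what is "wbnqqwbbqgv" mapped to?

eqttzeetjy

The transformation: delete the first character, then shift every letter 3 places forward in the alphabet (wrapping around).
For "wbnqqwbbqgv", step one produces "bnqqwbbqgv"; step two turns that into "eqttzeetjy".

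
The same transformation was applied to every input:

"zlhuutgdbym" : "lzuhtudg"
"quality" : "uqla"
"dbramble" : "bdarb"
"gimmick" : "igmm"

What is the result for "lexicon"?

elix

The rule is to swap each adjacent pair of characters (1↔2, 3↔4, ...), then delete the last 3 characters.
So "lexicon" becomes "elix".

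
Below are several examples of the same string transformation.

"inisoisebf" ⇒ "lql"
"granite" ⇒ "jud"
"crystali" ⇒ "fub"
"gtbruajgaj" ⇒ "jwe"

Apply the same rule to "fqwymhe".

itz

In each case the input is transformed by: shift every letter 3 places forward in the alphabet (wrapping around), then keep only the first 3 characters.
Doing the same to "fqwymhe": "itz".
(Check on "inisoisebf": → "lqlvrlvhei" → "lql" ✓)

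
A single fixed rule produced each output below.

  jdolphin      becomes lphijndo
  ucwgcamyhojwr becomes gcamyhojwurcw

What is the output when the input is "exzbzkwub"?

bzkwuebxz

The pattern: swap the first and last characters, then move the first 3 characters to the end (rotate left by 3).
Starting from "exzbzkwub": after the first operation, "bxzbzkwue"; after the second, "bzkwuebxz".
(Check on "jdolphin": → "ndolphij" → "lphijndo" ✓)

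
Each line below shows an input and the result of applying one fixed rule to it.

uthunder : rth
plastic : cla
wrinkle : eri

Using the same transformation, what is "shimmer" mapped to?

The transformation: swap the first and last characters, then keep only the first 3 characters.
Starting from "shimmer": after the first operation, "rhimmes"; after the second, "rhi".

rhi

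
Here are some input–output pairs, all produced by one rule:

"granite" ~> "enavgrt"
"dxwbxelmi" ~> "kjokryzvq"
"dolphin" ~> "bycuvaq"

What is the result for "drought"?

ebhtugq

Rule — shift every letter 13 places forward in the alphabet (wrapping around) — i.e. ROT13, then move the first character to the end.
"drought" → "qebhtug" → "ebhtugq".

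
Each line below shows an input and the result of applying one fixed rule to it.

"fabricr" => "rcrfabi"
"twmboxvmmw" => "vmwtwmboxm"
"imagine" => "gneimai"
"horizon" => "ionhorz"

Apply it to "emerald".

rldemea

Each output is the input with this applied: move the last 3 characters to the front (rotate right by 3), then swap the first and last characters.
For "emerald" the result is "rldemea".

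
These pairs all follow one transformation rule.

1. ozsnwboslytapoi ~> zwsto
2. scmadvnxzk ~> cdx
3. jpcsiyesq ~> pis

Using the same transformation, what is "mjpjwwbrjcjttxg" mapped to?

In each case the input is transformed by: keep one character in every 3, starting at position 2 (positions 2nd, 5th, 8th, ...).
So "mjpjwwbrjcjttxg" becomes "jwrjx".

jwrjx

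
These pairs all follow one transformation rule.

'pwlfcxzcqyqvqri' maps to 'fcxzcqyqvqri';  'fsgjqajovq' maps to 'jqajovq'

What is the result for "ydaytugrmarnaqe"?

ytugrmarnaqe

Rule — delete the first 3 characters.
On "ydaytugrmarnaqe" that produces "ytugrmarnaqe".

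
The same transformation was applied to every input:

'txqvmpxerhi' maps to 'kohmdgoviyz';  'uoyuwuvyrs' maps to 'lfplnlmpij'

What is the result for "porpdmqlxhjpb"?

The transformation: shift every letter 9 places backward in the alphabet (wrapping around).
"porpdmqlxhjpb" → "gfigudhcoyags".

gfigudhcoyags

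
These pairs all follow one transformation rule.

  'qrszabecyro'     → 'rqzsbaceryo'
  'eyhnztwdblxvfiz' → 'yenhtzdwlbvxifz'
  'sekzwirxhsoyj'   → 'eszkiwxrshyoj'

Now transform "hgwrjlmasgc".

The pattern: swap each adjacent pair of characters (1↔2, 3↔4, ...).
"hgwrjlmasgc" → "ghrwljamgsc".

ghrwljamgsc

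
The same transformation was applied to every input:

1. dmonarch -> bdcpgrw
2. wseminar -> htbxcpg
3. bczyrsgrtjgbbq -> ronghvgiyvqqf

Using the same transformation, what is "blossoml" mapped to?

What's happening: delete the first character, then shift every letter 11 places backward in the alphabet (wrapping around).
"blossoml" → "lossoml" → "adhhdba".

adhhdba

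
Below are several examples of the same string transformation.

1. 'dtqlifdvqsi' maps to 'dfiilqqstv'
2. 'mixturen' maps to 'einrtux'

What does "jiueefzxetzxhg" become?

In each case the input is transformed by: delete the first character, then sort the characters into alphabetical order.
Applying both steps to "jiueefzxetzxhg": "iueefzxetzxhg", then "eeefghituxxzz".

eeefghituxxzz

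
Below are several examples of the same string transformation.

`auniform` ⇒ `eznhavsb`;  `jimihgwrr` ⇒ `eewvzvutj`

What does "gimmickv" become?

xitvzzvp

Each output is the input with this applied: move the last 2 characters to the front (rotate right by 2), then shift every letter 13 places forward in the alphabet (wrapping around) — i.e. ROT13.
For "gimmickv", step one produces "kvgimmic"; step two turns that into "xitvzzvp".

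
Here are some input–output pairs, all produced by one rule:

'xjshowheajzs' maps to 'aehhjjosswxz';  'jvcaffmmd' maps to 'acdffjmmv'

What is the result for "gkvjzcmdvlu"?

The transformation: sort the characters into alphabetical order.
On "gkvjzcmdvlu" that produces "cdgjklmuvvz".

cdgjklmuvvz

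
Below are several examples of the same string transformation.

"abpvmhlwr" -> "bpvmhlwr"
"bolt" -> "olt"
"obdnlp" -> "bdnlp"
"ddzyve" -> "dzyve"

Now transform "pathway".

Each output is the input with this applied: delete the first character.
So "pathway" becomes "athway".

athway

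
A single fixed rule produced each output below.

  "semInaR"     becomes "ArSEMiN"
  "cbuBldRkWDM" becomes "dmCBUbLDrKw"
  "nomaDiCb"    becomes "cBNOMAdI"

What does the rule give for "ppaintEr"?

The pattern: flip the case of every letter, then move the last 2 characters to the front (rotate right by 2).
Working it through for "ppaintEr": intermediate "PPAINTeR", final "eRPPAINT".

eRPPAINT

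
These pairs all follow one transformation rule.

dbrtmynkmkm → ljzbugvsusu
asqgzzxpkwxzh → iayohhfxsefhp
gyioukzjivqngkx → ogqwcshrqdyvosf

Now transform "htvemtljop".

What's happening: shift every letter 8 places forward in the alphabet (wrapping around).
Applying that to "htvemtljop" gives "pbdmubtrwx".

pbdmubtrwx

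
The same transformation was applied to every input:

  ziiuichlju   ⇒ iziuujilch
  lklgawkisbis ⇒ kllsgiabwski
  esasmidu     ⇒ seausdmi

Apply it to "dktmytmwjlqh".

Looking at the pairs, the operation is to move the first character to the end, then take characters alternately from the front and the back (1st, last, 2nd, 2nd-last, ...).
Working it through for "dktmytmwjlqh": intermediate "ktmytmwjlqhd", final "kdthmqyltjmw".

kdthmqyltjmw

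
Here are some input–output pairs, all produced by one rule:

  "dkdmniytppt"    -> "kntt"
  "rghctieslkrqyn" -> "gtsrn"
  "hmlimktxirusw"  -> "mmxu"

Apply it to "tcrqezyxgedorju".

cexdj

The rule is to keep one character in every 3, starting at position 2 (positions 2nd, 5th, 8th, ...).
So "tcrqezyxgedorju" becomes "cexdj".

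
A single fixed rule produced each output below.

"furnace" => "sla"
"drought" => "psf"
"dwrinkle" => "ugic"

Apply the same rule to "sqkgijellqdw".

oehjou

The rule is to keep every other character starting from the second (positions 2nd, 4th, 6th, ...), then shift every letter 2 places backward in the alphabet (wrapping around).
On "sqkgijellqdw": the first step gives "qgjlqw", and the second then gives "oehjou".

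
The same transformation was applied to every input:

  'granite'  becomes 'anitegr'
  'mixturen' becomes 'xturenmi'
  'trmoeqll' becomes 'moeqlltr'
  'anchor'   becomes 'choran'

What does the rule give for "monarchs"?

narchsmo

What's happening: move the first 2 characters to the end (rotate left by 2).
Applying that to "monarchs" gives "narchsmo".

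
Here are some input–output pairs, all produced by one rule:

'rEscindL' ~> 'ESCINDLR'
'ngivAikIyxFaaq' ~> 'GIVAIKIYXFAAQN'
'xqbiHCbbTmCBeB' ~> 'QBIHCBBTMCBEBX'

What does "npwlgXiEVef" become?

The transformation: move the first character to the end, then convert every letter to uppercase.
For "npwlgXiEVef", step one produces "pwlgXiEVefn"; step two turns that into "PWLGXIEVEFN".

PWLGXIEVEFN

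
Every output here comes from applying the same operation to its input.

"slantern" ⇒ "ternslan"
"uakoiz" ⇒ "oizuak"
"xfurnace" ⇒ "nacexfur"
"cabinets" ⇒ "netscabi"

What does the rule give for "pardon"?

donpar

Each output is the input with this applied: swap the front and back halves of the string.
Applying that to "pardon" gives "donpar".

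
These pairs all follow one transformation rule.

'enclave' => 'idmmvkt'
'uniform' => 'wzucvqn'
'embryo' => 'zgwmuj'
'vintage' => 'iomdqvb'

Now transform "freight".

Rule — shift every letter 8 places forward in the alphabet (wrapping around), then move the last 3 characters to the front (rotate right by 3).
"freight" → "opbnzmq".
(Check on "embryo": → "mujzgw" → "zgwmuj" ✓)

opbnzmq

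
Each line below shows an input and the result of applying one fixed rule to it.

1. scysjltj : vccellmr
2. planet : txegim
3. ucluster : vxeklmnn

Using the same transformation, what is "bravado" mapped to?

In each case the input is transformed by: sort the characters into alphabetical order, then shift every letter 7 places backward in the alphabet (wrapping around).
Applying both steps to "bravado": "aabdorv", then "ttuwhko".

ttuwhko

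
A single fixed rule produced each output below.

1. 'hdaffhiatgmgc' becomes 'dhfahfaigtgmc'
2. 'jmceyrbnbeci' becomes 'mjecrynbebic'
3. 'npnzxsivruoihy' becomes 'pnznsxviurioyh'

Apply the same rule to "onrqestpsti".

Rule — swap each adjacent pair of characters (1↔2, 3↔4, ...).
For "onrqestpsti" the result is "noqrsepttsi".

noqrsepttsi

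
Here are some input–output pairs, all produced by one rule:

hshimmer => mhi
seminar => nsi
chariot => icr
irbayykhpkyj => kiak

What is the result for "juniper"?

The pattern: move the last 3 characters to the front (rotate right by 3), then keep one character in every 3, starting at position 1 (positions 1st, 4th, 7th, ...).
For "juniper", step one produces "perjuni"; step two turns that into "pji".

pji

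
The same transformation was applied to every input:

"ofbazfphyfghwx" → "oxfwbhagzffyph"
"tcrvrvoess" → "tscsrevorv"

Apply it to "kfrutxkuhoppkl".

klfkrpuptoxhku

In each case the input is transformed by: take characters alternately from the front and the back (1st, last, 2nd, 2nd-last, ...).
"kfrutxkuhoppkl" → "klfkrpuptoxhku".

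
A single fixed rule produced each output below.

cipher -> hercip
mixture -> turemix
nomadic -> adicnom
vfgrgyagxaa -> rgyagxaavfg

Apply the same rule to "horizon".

The rule is to move the first 3 characters to the end (rotate left by 3).
For "horizon" the result is "izonhor".

izonhor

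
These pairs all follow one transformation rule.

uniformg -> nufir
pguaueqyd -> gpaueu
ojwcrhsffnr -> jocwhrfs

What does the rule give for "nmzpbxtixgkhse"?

What's happening: swap each adjacent pair of characters (1↔2, 3↔4, ...), then delete the last 3 characters.
Applying both steps to "nmzpbxtixgkhse": "mnpzxbitgxhkes", then "mnpzxbitgxh".

mnpzxbitgxh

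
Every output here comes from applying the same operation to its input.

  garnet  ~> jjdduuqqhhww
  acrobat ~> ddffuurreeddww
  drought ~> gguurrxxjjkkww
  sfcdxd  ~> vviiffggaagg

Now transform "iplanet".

The transformation: double every character, then shift every letter 3 places forward in the alphabet (wrapping around).
Starting from "iplanet": after the first operation, "iippllaanneett"; after the second, "llssooddqqhhww".
(Check on "acrobat": → "aaccrroobbaatt" → "ddffuurreeddww" ✓)

llssooddqqhhww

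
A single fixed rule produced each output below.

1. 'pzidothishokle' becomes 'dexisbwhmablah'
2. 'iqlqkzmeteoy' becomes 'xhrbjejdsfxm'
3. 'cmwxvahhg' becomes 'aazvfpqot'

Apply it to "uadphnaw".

gtpntwia

The transformation: shift every letter 7 places backward in the alphabet (wrapping around), then move the last 3 characters to the front (rotate right by 3).
"uadphnaw" → "ntwiagtp" → "gtpntwia".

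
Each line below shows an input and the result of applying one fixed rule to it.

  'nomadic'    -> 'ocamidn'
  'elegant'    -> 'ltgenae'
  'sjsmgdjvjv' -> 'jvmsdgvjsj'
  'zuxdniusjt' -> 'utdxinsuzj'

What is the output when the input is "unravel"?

The rule is to swap the first and last characters, then swap each adjacent pair of characters (1↔2, 3↔4, ...).
For "unravel", step one produces "lnraveu"; step two turns that into "nlarevu".

nlarevu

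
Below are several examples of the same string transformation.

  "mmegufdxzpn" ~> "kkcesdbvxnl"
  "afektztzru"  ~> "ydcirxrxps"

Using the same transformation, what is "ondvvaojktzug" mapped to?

mlbttymhirxse

Looking at the pairs, the operation is to shift every letter 2 places backward in the alphabet (wrapping around).
On "ondvvaojktzug" that produces "mlbttymhirxse".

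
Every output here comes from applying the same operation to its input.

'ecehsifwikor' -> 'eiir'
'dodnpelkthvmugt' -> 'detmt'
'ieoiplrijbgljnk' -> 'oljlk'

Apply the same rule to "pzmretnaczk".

The transformation: keep one character in every 3, starting at position 3 (positions 3rd, 6th, 9th, ...).
So "pzmretnaczk" becomes "mtc".

mtc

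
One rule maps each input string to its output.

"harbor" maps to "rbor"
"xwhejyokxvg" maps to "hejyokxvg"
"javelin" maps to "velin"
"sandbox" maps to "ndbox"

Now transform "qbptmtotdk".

ptmtotdk

Looking at the pairs, the operation is to delete the first 2 characters.
For "qbptmtotdk" the result is "ptmtotdk".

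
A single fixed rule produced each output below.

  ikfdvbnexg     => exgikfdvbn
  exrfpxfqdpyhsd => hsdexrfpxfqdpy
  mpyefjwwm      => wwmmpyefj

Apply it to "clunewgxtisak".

In each case the input is transformed by: move the last 3 characters to the front (rotate right by 3).
For "clunewgxtisak" the result is "sakclunewgxti".

sakclunewgxti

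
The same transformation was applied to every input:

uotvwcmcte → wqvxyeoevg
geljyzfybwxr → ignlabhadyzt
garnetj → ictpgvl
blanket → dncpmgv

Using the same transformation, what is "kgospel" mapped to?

miqurgn

Rule — shift every letter 2 places forward in the alphabet (wrapping around).
So "kgospel" becomes "miqurgn".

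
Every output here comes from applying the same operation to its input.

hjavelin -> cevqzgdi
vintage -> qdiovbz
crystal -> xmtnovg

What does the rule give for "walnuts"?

What's happening: shift every letter 5 places backward in the alphabet (wrapping around).
Doing the same to "walnuts": "rvgipon".

rvgipon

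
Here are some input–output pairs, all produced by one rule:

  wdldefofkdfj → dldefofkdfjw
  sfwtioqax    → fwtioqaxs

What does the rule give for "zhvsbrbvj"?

Each output is the input with this applied: move the first character to the end.
Applying that to "zhvsbrbvj" gives "hvsbrbvjz".

hvsbrbvjz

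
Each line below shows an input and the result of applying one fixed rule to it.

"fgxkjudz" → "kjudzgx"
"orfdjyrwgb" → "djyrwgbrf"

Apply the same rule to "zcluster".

Looking at the pairs, the operation is to delete the first character, then move the first 2 characters to the end (rotate left by 2).
For "zcluster", step one produces "cluster"; step two turns that into "ustercl".

ustercl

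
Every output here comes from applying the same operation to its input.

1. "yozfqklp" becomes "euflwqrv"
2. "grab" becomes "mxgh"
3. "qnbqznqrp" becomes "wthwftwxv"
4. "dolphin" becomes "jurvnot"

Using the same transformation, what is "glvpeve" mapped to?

Each output is the input with this applied: shift every letter 6 places forward in the alphabet (wrapping around).
So "glvpeve" becomes "mrbvkbk".

mrbvkbk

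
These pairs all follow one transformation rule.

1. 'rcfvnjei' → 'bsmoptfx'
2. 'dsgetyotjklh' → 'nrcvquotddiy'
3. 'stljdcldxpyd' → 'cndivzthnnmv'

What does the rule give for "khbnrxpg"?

Each output is the input with this applied: shift every letter 10 places forward in the alphabet (wrapping around), then take characters alternately from the front and the back (1st, last, 2nd, 2nd-last, ...).
Working it through for "khbnrxpg": intermediate "urlxbhzq", final "uqrzlhxb".

uqrzlhxb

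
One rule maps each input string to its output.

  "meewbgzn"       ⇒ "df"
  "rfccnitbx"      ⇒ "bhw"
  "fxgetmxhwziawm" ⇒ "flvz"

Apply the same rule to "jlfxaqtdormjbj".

Each output is the input with this applied: keep one character in every 3, starting at position 3 (positions 3rd, 6th, 9th, ...), then shift every letter 1 place backward in the alphabet (wrapping around).
Starting from "jlfxaqtdormjbj": after the first operation, "fqoj"; after the second, "epni".

epni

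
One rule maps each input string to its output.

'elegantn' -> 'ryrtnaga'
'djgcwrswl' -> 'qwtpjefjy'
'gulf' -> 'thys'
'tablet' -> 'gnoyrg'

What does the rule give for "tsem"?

gfrz

In each case the input is transformed by: shift every letter 13 places forward in the alphabet (wrapping around) — i.e. ROT13.
So "tsem" becomes "gfrz".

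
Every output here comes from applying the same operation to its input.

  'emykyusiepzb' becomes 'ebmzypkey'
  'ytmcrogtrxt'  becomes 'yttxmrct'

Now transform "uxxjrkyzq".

uqxzxy

In each case the input is transformed by: take characters alternately from the front and the back (1st, last, 2nd, 2nd-last, ...), then delete the last 3 characters.
"uxxjrkyzq" → "uqxzxyjkr" → "uqxzxy".
(Check on "emykyusiepzb": → "ebmzypkeyius" → "ebmzypkey" ✓)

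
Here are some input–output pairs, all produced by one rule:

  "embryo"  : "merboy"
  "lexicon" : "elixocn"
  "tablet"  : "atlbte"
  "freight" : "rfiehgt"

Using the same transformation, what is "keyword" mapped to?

ekwyrod

What's happening: swap each adjacent pair of characters (1↔2, 3↔4, ...).
On "keyword" that produces "ekwyrod".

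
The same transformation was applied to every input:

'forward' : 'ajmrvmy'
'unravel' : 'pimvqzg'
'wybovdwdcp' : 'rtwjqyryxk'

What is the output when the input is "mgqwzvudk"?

hblruqpyf

The transformation: shift every letter 5 places backward in the alphabet (wrapping around).
On "mgqwzvudk" that produces "hblruqpyf".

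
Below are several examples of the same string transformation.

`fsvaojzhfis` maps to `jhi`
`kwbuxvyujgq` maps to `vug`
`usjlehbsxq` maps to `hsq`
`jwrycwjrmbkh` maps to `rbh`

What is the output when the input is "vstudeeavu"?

eau

The pattern: keep every other character starting from the second (positions 2nd, 4th, 6th, ...), then keep only the last 3 characters.
For "vstudeeavu", step one produces "sueau"; step two turns that into "eau".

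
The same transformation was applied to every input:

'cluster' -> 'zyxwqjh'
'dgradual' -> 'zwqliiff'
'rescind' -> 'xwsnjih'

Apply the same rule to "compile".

Looking at the pairs, the operation is to sort the characters into reverse alphabetical order, then shift every letter 5 places forward in the alphabet (wrapping around).
Starting from "compile": after the first operation, "pomliec"; after the second, "utrqnjh".

utrqnjh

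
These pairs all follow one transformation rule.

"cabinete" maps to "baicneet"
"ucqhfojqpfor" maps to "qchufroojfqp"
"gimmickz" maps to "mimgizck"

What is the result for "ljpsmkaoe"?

pjslmekoa

The transformation: move the first 2 characters to the end (rotate left by 2), then take characters alternately from the front and the back (1st, last, 2nd, 2nd-last, ...).
Applying that to "ljpsmkaoe" gives "pjslmekoa".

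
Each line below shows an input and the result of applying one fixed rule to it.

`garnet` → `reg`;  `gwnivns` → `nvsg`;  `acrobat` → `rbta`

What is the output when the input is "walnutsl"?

In each case the input is transformed by: keep every other character starting from the first (positions 1st, 3rd, 5th, ...), then move the first character to the end.
Applying both steps to "walnutsl": "wlus", then "lusw".

lusw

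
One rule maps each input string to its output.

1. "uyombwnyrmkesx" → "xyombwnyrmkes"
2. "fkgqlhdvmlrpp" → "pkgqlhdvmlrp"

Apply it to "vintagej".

The transformation: delete the first character, then move the last character to the front.
For "vintagej", step one produces "intagej"; step two turns that into "jintage".

jintage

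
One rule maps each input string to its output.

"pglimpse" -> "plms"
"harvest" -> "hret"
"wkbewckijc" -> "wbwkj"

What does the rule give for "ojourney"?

Rule — keep every other character starting from the first (positions 1st, 3rd, 5th, ...).
Applying that to "ojourney" gives "oore".

oore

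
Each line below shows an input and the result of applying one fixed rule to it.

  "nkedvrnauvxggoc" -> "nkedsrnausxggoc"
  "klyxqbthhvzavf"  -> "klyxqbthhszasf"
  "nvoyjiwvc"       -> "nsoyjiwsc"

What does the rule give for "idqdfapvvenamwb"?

idqdfapssenamwb

The pattern: replace every "v" with "s".
Doing the same to "idqdfapvvenamwb": "idqdfapssenamwb".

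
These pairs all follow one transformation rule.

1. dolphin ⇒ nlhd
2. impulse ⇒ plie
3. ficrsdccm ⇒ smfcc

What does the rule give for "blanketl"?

Each output is the input with this applied: keep every other character starting from the first (positions 1st, 3rd, 5th, ...), then sort the characters into reverse alphabetical order.
For "blanketl" the result is "tkba".
(Check on "ficrsdccm": → "fcscm" → "smfcc" ✓)

tkba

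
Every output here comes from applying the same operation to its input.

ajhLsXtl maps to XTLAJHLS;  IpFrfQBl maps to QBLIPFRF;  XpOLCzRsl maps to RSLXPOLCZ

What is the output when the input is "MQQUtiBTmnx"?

MNXMQQUTIBT

The pattern: move the last 3 characters to the front (rotate right by 3), then convert every letter to uppercase.
Working it through for "MQQUtiBTmnx": intermediate "mnxMQQUtiBT", final "MNXMQQUTIBT".
(Check on "IpFrfQBl": → "QBlIpFrf" → "QBLIPFRF" ✓)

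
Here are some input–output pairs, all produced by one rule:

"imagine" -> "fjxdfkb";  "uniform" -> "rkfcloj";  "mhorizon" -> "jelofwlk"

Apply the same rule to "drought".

Each output is the input with this applied: shift every letter 3 places backward in the alphabet (wrapping around).
For "drought" the result is "aolrdeq".

aolrdeq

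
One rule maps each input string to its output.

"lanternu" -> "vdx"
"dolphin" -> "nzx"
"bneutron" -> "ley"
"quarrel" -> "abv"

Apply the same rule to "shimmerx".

cwb

The pattern: keep one character in every 3, starting at position 1 (positions 1st, 4th, 7th, ...), then shift every letter 10 places forward in the alphabet (wrapping around).
Starting from "shimmerx": after the first operation, "smr"; after the second, "cwb".
(Check on "lanternu": → "ltn" → "vdx" ✓)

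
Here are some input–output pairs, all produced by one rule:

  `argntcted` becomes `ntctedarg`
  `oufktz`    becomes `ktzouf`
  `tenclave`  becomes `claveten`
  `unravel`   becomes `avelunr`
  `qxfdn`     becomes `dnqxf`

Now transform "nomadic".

Looking at the pairs, the operation is to move the first 3 characters to the end (rotate left by 3).
"nomadic" → "adicnom".

adicnom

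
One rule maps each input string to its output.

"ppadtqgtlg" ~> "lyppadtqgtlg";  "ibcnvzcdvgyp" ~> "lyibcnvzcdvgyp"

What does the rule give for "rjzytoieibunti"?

lyrjzytoieibunti

Looking at the pairs, the operation is to prepend "ly".
For "rjzytoieibunti" the result is "lyrjzytoieibunti".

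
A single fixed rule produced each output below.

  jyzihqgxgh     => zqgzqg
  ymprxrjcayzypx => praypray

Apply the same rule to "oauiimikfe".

Each output is the input with this applied: keep one character in every 3, starting at position 3 (positions 3rd, 6th, 9th, ...), then write the whole string twice.
Working it through for "oauiimikfe": intermediate "umf", final "umfumf".

umfumf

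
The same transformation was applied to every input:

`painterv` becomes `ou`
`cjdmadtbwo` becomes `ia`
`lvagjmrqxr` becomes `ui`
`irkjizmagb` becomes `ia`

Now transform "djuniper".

The pattern: shift every letter 1 place backward in the alphabet (wrapping around), then keep only the vowels.
For "djuniper" the result is "io".
(Check on "cjdmadtbwo": → "biclzcsavn" → "ia" ✓)

io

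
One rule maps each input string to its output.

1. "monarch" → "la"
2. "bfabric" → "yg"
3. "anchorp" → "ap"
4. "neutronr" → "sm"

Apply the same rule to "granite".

yr

In each case the input is transformed by: keep one character in every 3, starting at position 3 (positions 3rd, 6th, 9th, ...), then shift every letter 2 places backward in the alphabet (wrapping around).
Starting from "granite": after the first operation, "at"; after the second, "yr".
(Check on "neutronr": → "uo" → "sm" ✓)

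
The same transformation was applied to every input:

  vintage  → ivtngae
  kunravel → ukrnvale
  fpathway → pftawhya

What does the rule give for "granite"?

rgnatie

Looking at the pairs, the operation is to swap each adjacent pair of characters (1↔2, 3↔4, ...).
So "granite" becomes "rgnatie".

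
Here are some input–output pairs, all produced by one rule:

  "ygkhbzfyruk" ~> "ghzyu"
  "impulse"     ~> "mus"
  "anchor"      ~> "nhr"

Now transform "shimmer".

hme

What's happening: keep every other character starting from the second (positions 2nd, 4th, 6th, ...).
Applying that to "shimmer" gives "hme".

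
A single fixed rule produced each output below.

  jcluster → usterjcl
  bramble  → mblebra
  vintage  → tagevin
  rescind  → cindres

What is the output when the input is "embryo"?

ryoemb

What's happening: move the first 3 characters to the end (rotate left by 3).
For "embryo" the result is "ryoemb".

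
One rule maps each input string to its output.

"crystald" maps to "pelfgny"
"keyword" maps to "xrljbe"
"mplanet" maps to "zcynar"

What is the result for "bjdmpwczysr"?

owqzcjpmlf

Each output is the input with this applied: shift every letter 13 places forward in the alphabet (wrapping around) — i.e. ROT13, then delete the last character.
Starting from "bjdmpwczysr": after the first operation, "owqzcjpmlfe"; after the second, "owqzcjpmlf".
(Check on "mplanet": → "zcynarg" → "zcynar" ✓)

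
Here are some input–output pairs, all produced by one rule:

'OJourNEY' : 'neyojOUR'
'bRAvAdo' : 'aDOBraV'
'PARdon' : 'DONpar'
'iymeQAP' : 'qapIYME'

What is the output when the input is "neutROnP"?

The transformation: move the last 3 characters to the front (rotate right by 3), then flip the case of every letter.
On "neutROnP" that produces "oNpNEUTr".

oNpNEUTr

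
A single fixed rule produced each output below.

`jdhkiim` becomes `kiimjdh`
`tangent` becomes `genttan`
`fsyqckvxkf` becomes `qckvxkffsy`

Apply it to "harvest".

vesthar

The transformation: move the first 3 characters to the end (rotate left by 3).
Doing the same to "harvest": "vesthar".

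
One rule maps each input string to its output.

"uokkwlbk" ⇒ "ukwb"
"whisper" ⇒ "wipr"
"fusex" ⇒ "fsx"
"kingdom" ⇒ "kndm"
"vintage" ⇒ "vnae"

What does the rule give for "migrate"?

mgae

What's happening: keep every other character starting from the first (positions 1st, 3rd, 5th, ...).
Doing the same to "migrate": "mgae".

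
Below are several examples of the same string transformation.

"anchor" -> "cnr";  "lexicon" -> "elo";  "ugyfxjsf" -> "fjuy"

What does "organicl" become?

cinr

Rule — sort the characters into alphabetical order, then keep every other character starting from the second (positions 2nd, 4th, 6th, ...).
On "organicl": the first step gives "acgilnor", and the second then gives "cinr".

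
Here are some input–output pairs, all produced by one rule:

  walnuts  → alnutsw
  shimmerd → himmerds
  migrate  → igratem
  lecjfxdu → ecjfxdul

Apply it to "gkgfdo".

Each output is the input with this applied: move the first character to the end.
"gkgfdo" → "kgfdog".

kgfdog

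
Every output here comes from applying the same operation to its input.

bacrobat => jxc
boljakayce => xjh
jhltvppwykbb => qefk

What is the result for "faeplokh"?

juq

Each output is the input with this applied: shift every letter 9 places forward in the alphabet (wrapping around), then keep one character in every 3, starting at position 2 (positions 2nd, 5th, 8th, ...).
"faeplokh" → "ojnyuxtq" → "juq".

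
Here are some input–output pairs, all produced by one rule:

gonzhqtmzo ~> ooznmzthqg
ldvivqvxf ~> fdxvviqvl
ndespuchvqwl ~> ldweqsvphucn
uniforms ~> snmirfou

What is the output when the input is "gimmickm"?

mikmcmig

In each case the input is transformed by: take characters alternately from the front and the back (1st, last, 2nd, 2nd-last, ...), then move the first character to the end.
Starting from "gimmickm": after the first operation, "gmikmcmi"; after the second, "mikmcmig".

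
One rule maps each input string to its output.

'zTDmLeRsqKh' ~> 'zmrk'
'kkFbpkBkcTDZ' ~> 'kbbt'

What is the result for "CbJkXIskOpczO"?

ckspo

Each output is the input with this applied: keep one character in every 3, starting at position 1 (positions 1st, 4th, 7th, ...), then convert every letter to lowercase.
"CbJkXIskOpczO" → "CkspO" → "ckspo".
(Check on "zTDmLeRsqKh": → "zmRK" → "zmrk" ✓)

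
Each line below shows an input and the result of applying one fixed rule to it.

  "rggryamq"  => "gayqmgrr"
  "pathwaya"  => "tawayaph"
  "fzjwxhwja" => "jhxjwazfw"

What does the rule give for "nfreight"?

rgithfne

What's happening: swap each adjacent pair of characters (1↔2, 3↔4, ...), then move the first 3 characters to the end (rotate left by 3).
Working it through for "nfreight": intermediate "fnergith", final "rgithfne".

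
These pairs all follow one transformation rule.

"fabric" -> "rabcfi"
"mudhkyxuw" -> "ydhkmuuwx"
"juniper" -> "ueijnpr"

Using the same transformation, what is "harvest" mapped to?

vaehrst

Rule — sort the characters into alphabetical order, then move the last character to the front.
On "harvest" that produces "vaehrst".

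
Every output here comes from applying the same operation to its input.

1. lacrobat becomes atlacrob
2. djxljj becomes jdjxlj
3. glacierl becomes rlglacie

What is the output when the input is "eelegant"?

What's happening: move the first 2 characters to the end (rotate left by 2), then swap the front and back halves of the string.
So "eelegant" becomes "nteelega".

nteelega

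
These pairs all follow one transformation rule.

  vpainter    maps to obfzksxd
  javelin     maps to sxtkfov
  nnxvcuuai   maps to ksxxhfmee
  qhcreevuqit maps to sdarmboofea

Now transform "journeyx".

ihtyebxo

What's happening: shift every letter 10 places forward in the alphabet (wrapping around), then move the last 2 characters to the front (rotate right by 2).
For "journeyx", step one produces "tyebxoih"; step two turns that into "ihtyebxo".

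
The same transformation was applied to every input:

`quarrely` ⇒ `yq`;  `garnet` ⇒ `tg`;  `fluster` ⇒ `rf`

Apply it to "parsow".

The transformation: move the last character to the front, then keep only the first 2 characters.
Starting from "parsow": after the first operation, "wparso"; after the second, "wp".

wp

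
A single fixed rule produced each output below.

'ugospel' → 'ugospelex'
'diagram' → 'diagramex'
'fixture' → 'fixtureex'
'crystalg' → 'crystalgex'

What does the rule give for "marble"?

marbleex

What's happening: append "ex".
Doing the same to "marble": "marbleex".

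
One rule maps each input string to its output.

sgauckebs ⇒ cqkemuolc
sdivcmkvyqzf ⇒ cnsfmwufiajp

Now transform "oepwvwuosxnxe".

yozgfgeychxho

Looking at the pairs, the operation is to shift every letter 10 places forward in the alphabet (wrapping around).
Applying that to "oepwvwuosxnxe" gives "yozgfgeychxho".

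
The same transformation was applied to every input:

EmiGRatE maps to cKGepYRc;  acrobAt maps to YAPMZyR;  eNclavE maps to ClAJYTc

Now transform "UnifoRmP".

sLGDMpKn

In each case the input is transformed by: flip the case of every letter, then shift every letter 2 places backward in the alphabet (wrapping around).
Starting from "UnifoRmP": after the first operation, "uNIFOrMp"; after the second, "sLGDMpKn".
(Check on "eNclavE": → "EnCLAVe" → "ClAJYTc" ✓)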